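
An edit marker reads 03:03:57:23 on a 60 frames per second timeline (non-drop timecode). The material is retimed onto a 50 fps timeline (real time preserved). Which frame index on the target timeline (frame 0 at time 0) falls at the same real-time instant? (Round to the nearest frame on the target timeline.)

frame 551869

Source frame index: (3×3600 + 3×60 + 57) × 60 + 23 = 662243.
Real time: 662243 / (60) = 662243/60 s.
Target frame: (662243/60) × (50) = 3311215/6 ≈ 551869.167 → 551869.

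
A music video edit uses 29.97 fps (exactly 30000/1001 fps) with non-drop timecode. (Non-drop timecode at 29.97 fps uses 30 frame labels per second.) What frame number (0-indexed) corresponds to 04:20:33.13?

Total seconds to the label: (4 × 3600 + 20 × 60 + 33) = 15633.
Frame index = 15633 × 30 + 13 = 469003.

frame 469003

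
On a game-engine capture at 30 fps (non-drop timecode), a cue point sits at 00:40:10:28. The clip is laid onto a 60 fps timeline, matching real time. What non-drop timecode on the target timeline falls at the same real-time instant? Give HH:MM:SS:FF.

00:40:10:56

Source frame index: (0×3600 + 40×60 + 10) × 30 + 28 = 72328.
Real time: 72328 / (30) = 36164/15 s.
Target frame: (36164/15) × (60) = 144656.
At 60 labels/s: frame 144656 → 00:40:10:56.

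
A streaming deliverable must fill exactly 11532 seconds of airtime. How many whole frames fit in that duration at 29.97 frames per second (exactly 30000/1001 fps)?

Frames = 11532 × 30000/1001 = 345960000/1001 ≈ 345614.3856.
Complete frames: 345614.

345614 frames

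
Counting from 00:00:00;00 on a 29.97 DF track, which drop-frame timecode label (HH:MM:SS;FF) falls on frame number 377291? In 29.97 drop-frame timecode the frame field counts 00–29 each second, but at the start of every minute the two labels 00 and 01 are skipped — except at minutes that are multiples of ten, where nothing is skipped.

03:29:48;29

Ten DF minutes hold 17982 frames, so frame 377291 lies in block 20 (frames 359640–377621) with 17651 frames into that block.
The block's first minute is 1800 frames and the rest 1798 each; 17651 frames reaches minute 9, so 20 × 18 + 9 × 2 = 378 labels have been skipped so far.
Adding those back, label number 377291 + 378 = 377669 at 30 labels/s is 12588 s + 29 f = 3 h 29 min 48 s frame 29, i.e. 03:29:48;29.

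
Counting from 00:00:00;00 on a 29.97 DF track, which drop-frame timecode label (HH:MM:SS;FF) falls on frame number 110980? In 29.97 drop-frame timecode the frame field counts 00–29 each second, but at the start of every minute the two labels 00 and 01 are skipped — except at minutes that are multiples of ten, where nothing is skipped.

Ten DF minutes hold 17982 frames, so frame 110980 lies in block 6 (frames 107892–125873) with 3088 frames into that block.
The block's first minute is 1800 frames and the rest 1798 each; 3088 frames reaches minute 1, so 6 × 18 + 1 × 2 = 110 labels have been skipped so far.
Adding those back, label number 110980 + 110 = 111090 at 30 labels/s is 3703 s + 0 f = 1 h 1 min 43 s frame 0, i.e. 01:01:43;00.

01:01:43;00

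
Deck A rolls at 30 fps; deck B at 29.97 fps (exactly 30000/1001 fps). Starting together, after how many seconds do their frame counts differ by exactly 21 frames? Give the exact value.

The gap grows by |30000/1001 − 30| = 30/1001 frames per second.
Time for a 21-frame gap: 21 ÷ (30/1001) = 700.7 s.

700.7 seconds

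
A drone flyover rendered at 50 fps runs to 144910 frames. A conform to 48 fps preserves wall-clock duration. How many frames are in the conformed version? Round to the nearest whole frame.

Frames at target rate = 144910 × (48) / (50) = 695568/5 ≈ 139113.600.
Nearest whole frame: 139114.

139114 frames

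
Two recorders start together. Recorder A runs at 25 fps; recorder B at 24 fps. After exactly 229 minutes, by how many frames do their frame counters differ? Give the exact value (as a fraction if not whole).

229 min = 13740 s.
A emits 25 × 13740 = 343500 frames; B emits 24 × 13740 = 329760.
Difference = 13740 frames; B is behind A.

13740 frames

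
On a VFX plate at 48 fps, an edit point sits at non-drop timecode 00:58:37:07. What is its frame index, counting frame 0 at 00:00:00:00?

Total seconds to the label: (0 × 3600 + 58 × 60 + 37) = 3517.
Frame index = 3517 × 48 + 7 = 168823.

frame 168823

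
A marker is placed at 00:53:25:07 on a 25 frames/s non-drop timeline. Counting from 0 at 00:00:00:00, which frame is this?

Total seconds to the label: (0 × 3600 + 53 × 60 + 25) = 3205.
Frame index = 3205 × 25 + 7 = 80132.

80132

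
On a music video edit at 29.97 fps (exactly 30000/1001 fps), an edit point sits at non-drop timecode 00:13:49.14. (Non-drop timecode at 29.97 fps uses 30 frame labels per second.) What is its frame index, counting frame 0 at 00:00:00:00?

frame 24884

Total seconds to the label: (0 × 3600 + 13 × 60 + 49) = 829.
Frame index = 829 × 30 + 14 = 24884.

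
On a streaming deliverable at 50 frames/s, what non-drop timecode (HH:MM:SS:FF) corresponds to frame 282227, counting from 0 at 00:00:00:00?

282227 ÷ 50 = 5644 full seconds, remainder 27 frames.
5644 s = 1 h 34 min 4 s.
Timecode: 01:34:04:27.

01:34:04:27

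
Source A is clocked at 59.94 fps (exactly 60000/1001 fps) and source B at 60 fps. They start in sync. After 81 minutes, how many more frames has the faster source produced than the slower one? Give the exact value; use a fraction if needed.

81 min = 4860 s.
A emits 60000/1001 × 4860 = 291600000/1001 frames; B emits 60 × 4860 = 291600.
Difference = 291600/1001 frames (≈ 291.3087); B is ahead of A.

291600/1001 frames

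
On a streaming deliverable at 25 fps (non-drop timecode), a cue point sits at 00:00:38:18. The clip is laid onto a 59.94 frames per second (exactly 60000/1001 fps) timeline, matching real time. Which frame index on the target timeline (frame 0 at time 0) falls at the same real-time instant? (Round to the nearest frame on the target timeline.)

frame 2321

Source frame index: (0×3600 + 0×60 + 38) × 25 + 18 = 968.
Real time: 968 / (25) = 968/25 s.
Target frame: (968/25) × (60000/1001) = 211200/91 ≈ 2320.879 → 2321.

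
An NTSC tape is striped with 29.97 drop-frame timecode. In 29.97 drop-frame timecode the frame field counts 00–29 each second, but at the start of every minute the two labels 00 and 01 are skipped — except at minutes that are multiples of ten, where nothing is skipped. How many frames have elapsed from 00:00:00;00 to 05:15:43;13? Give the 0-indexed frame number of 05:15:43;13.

As if non-drop at 30 labels/s: (5 × 3600 + 15 × 60 + 43) × 30 + 13 = 568303.
Minute boundaries passed: 315; those not divisible by 10: 315 − 31 = 284; dropped labels = 2 × 284 = 568.
Actual frame index = 568303 − 568 = 567735.

567735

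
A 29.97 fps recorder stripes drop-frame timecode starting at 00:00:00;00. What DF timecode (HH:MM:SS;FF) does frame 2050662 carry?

19:00:23;24

Each 10-minute DF block holds 10 × 60 × 30 − 9 × 2 = 17982 frames. 2050662 ÷ 17982 → 114 full blocks, remainder 714.
Within the partial block the first minute is 1800 frames and each further minute 1798, so 0 further minute boundaries passed. Total skipped labels = 18 × 114 + 2 × 0 = 2052.
Non-drop label index = 2050662 + 2052 = 2052714; at 30 labels/s that is 19:00:23:24, i.e. DF 19:00:23;24.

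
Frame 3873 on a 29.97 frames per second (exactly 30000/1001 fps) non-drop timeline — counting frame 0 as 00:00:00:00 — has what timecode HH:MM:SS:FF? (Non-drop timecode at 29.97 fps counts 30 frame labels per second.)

00:02:09:03

3873 ÷ 30 = 129 full seconds, remainder 3 frames.
129 s = 0 h 2 min 9 s.
Timecode: 00:02:09:03.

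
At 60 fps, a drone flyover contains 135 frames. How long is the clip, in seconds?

Running time = 135 / (60) = 2.25 s.

2.25 seconds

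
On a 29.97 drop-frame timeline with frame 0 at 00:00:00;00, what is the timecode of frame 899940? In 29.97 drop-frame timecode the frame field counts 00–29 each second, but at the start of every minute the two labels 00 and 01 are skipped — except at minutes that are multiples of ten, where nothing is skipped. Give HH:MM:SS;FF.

08:20:28;00

Each 10-minute DF block holds 10 × 60 × 30 − 9 × 2 = 17982 frames. 899940 ÷ 17982 → 50 full blocks, remainder 840.
Within the partial block the first minute is 1800 frames and each further minute 1798, so 0 further minute boundaries passed. Total skipped labels = 18 × 50 + 2 × 0 = 900.
Non-drop label index = 899940 + 900 = 900840; at 30 labels/s that is 08:20:28:00, i.e. DF 08:20:28;00.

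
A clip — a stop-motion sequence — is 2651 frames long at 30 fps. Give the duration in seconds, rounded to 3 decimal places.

Running time = 2651 × 1/30 = 2651/30 s ≈ 88.367 s.

88.367 seconds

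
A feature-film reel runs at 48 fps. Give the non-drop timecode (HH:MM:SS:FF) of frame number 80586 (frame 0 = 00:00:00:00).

00:27:58:42

80586 ÷ 48 = 1678 full seconds, remainder 42 frames.
1678 s = 0 h 27 min 58 s.
Timecode: 00:27:58:42.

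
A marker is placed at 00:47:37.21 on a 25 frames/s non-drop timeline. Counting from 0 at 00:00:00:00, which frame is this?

71446

Total seconds to the label: (0 × 3600 + 47 × 60 + 37) = 2857.
Frame index = 2857 × 25 + 21 = 71446.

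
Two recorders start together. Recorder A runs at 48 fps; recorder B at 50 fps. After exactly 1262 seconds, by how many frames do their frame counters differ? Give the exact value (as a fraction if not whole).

2524 frames

A emits 48 × 1262 = 60576 frames; B emits 50 × 1262 = 63100.
Difference = 2524 frames; B is ahead of A.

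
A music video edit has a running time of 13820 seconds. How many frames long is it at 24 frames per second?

331680 frames

Frames = 13820 × 24 = 331680.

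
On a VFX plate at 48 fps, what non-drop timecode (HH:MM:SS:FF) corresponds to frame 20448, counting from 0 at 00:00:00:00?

20448 ÷ 48 = 426 full seconds, remainder 0 frames.
426 s = 0 h 7 min 6 s.
Timecode: 00:07:06:00.

00:07:06:00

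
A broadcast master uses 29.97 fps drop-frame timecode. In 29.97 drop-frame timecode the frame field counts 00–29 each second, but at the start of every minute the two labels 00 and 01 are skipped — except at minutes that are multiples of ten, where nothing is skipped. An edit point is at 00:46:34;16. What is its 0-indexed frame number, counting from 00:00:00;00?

83752

As if non-drop at 30 labels/s: (0 × 3600 + 46 × 60 + 34) × 30 + 16 = 83836.
Minute boundaries passed: 46; those not divisible by 10: 46 − 4 = 42; dropped labels = 2 × 42 = 84.
Actual frame index = 83836 − 84 = 83752.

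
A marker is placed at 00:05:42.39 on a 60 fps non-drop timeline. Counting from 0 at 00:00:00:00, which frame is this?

Total seconds to the label: (0 × 3600 + 5 × 60 + 42) = 342.
Frame index = 342 × 60 + 39 = 20559.

frame 20559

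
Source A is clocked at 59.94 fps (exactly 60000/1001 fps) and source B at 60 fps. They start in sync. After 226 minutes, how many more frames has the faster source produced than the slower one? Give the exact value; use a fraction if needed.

226 min = 13560 s.
A emits 60000/1001 × 13560 = 813600000/1001 frames; B emits 60 × 13560 = 813600.
Difference = 813600/1001 frames (≈ 812.7872); B is ahead of A.

813600/1001 frames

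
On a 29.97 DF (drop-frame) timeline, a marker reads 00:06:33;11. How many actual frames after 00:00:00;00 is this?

As if non-drop at 30 labels/s: (0 × 3600 + 6 × 60 + 33) × 30 + 11 = 11801.
Minute boundaries passed: 6; those not divisible by 10: 6 − 0 = 6; dropped labels = 2 × 6 = 12.
Actual frame index = 11801 − 12 = 11789.

11789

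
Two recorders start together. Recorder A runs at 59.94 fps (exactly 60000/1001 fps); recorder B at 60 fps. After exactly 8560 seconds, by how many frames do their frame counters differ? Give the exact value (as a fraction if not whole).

513600/1001 frames

A emits 60000/1001 × 8560 = 513600000/1001 frames; B emits 60 × 8560 = 513600.
Difference = 513600/1001 frames (≈ 513.0869); B is ahead of A.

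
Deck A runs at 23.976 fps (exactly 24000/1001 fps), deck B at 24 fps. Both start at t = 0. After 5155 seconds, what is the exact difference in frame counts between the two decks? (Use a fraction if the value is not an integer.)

123720/1001 frames

A emits 24000/1001 × 5155 = 123720000/1001 frames; B emits 24 × 5155 = 123720.
Difference = 123720/1001 frames (≈ 123.5964); B is ahead of A.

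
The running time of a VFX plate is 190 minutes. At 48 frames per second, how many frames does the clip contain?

547200 frames

190 min = 11400 s.
Frames = 11400 × 48 = 547200.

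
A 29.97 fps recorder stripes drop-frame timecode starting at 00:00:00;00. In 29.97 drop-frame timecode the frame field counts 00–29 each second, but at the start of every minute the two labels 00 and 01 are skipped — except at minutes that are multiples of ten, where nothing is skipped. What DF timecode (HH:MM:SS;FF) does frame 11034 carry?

Each 10-minute DF block holds 10 × 60 × 30 − 9 × 2 = 17982 frames. 11034 ÷ 17982 → 0 full blocks, remainder 11034.
Within the partial block the first minute is 1800 frames and each further minute 1798, so 6 further minute boundaries passed. Total skipped labels = 18 × 0 + 2 × 6 = 12.
Non-drop label index = 11034 + 12 = 11046; at 30 labels/s that is 00:06:08:06, i.e. DF 00:06:08;06.

00:06:08;06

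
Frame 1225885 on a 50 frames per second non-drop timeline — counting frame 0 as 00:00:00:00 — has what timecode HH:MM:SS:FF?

06:48:37:35

1225885 ÷ 50 = 24517 full seconds, remainder 35 frames.
24517 s = 6 h 48 min 37 s.
Timecode: 06:48:37:35.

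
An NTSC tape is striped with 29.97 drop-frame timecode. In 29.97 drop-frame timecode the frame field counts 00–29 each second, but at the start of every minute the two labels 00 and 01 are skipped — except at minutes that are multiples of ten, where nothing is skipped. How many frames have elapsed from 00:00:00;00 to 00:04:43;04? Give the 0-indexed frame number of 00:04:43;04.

Complete 10-minute blocks: 0, each 17982 frames → 0.
Remaining 4 whole minutes in the current block: 1800 + 3 × 1798 = 7194 frames.
Within the current minute: 43 × 30 + 4 − 2 = 1292 (labels ;00/;01 skipped at this minute). Total = 0 + 7194 + 1292 = 8486.

8486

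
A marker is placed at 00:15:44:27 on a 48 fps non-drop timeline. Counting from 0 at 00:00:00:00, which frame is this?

45339

Total seconds to the label: (0 × 3600 + 15 × 60 + 44) = 944.
Frame index = 944 × 48 + 27 = 45339.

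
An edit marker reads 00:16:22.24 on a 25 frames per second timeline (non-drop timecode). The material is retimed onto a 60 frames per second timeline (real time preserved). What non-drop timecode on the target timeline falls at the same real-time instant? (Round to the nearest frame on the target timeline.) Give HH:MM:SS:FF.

00:16:22:58

Source frame index: (0×3600 + 16×60 + 22) × 25 + 24 = 24574.
Real time: 24574 / (25) = 24574/25 s.
Target frame: (24574/25) × (60) = 294888/5 ≈ 58977.600 → 58978.
At 60 labels/s: frame 58978 → 00:16:22:58.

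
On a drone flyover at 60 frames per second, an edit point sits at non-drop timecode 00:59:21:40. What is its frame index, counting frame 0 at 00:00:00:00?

Total seconds to the label: (0 × 3600 + 59 × 60 + 21) = 3561.
Frame index = 3561 × 60 + 40 = 213700.

213700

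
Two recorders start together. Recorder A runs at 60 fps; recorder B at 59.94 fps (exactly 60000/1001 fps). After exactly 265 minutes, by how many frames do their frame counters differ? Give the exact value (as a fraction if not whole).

954000/1001 frames

265 min = 15900 s.
A emits 60 × 15900 = 954000 frames; B emits 60000/1001 × 15900 = 954000000/1001.
Difference = 954000/1001 frames (≈ 953.0470); B is behind A.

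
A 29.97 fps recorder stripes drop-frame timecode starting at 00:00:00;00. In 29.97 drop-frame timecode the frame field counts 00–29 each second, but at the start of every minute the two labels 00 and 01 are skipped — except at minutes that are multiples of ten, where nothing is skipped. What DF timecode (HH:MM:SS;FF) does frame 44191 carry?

Each 10-minute DF block holds 10 × 60 × 30 − 9 × 2 = 17982 frames. 44191 ÷ 17982 → 2 full blocks, remainder 8227.
Within the partial block the first minute is 1800 frames and each further minute 1798, so 4 further minute boundaries passed. Total skipped labels = 18 × 2 + 2 × 4 = 44.
Non-drop label index = 44191 + 44 = 44235; at 30 labels/s that is 00:24:34:15, i.e. DF 00:24:34;15.

00:24:34;15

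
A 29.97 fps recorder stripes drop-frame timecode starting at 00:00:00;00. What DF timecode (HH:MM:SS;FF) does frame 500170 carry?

Each 10-minute DF block holds 10 × 60 × 30 − 9 × 2 = 17982 frames. 500170 ÷ 17982 → 27 full blocks, remainder 14656.
Within the partial block the first minute is 1800 frames and each further minute 1798, so 8 further minute boundaries passed. Total skipped labels = 18 × 27 + 2 × 8 = 502.
Non-drop label index = 500170 + 502 = 500672; at 30 labels/s that is 04:38:09:02, i.e. DF 04:38:09;02.

04:38:09;02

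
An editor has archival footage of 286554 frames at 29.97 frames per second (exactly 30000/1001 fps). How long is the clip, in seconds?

Running time = 286554 / (30000/1001) = 9561.3518 s.

9561.3518 seconds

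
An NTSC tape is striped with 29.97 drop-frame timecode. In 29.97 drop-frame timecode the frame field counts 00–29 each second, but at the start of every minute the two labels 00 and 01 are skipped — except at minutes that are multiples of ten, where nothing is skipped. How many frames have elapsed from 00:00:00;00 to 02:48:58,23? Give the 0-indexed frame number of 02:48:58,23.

303859

As if non-drop at 30 labels/s: (2 × 3600 + 48 × 60 + 58) × 30 + 23 = 304163.
Minute boundaries passed: 168; those not divisible by 10: 168 − 16 = 152; dropped labels = 2 × 152 = 304.
Actual frame index = 304163 − 304 = 303859.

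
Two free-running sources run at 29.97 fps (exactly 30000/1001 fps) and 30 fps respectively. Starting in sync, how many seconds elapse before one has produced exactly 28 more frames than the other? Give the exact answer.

The gap grows by |30 − 30000/1001| = 30/1001 frames per second.
Time for a 28-frame gap: 28 ÷ (30/1001) = 14014/15 s.

14014/15 seconds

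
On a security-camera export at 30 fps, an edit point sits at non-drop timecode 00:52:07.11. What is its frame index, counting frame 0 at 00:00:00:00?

93821

Total seconds to the label: (0 × 3600 + 52 × 60 + 7) = 3127.
Frame index = 3127 × 30 + 11 = 93821.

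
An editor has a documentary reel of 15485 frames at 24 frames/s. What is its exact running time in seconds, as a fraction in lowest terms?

15485/24 seconds

Running time = 15485 ÷ (24) = 15485 × 1/24 = 15485/24 s.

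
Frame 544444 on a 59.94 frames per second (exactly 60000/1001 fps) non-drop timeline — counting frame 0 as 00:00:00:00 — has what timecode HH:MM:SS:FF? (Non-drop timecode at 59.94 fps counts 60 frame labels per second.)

02:31:14:04

544444 ÷ 60 = 9074 full seconds, remainder 4 frames.
9074 s = 2 h 31 min 14 s.
Timecode: 02:31:14:04.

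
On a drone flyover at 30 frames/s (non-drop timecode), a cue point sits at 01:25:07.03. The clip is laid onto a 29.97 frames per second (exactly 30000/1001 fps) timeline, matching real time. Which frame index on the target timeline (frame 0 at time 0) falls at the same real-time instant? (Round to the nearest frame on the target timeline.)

frame 153060

Source frame index: (1×3600 + 25×60 + 7) × 30 + 3 = 153213.
Real time: 153213 / (30) = 51071/10 s.
Target frame: (51071/10) × (30000/1001) = 153213000/1001 ≈ 153059.940 → 153060.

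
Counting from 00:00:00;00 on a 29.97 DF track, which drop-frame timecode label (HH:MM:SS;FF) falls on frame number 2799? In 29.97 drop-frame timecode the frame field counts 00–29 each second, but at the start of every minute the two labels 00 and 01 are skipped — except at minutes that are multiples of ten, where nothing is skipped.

Each 10-minute DF block holds 10 × 60 × 30 − 9 × 2 = 17982 frames. 2799 ÷ 17982 → 0 full blocks, remainder 2799.
Within the partial block the first minute is 1800 frames and each further minute 1798, so 1 further minute boundary passed. Total skipped labels = 18 × 0 + 2 × 1 = 2.
Non-drop label index = 2799 + 2 = 2801; at 30 labels/s that is 00:01:33:11, i.e. DF 00:01:33;11.

00:01:33;11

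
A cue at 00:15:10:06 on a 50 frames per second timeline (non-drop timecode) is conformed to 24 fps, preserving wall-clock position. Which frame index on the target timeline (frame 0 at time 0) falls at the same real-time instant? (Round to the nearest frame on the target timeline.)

Source frame index: (0×3600 + 15×60 + 10) × 50 + 6 = 45506.
Real time: 45506 / (50) = 22753/25 s.
Target frame: (22753/25) × (24) = 546072/25 ≈ 21842.880 → 21843.

frame 21843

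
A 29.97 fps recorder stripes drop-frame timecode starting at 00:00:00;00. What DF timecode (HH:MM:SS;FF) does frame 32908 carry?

Ten DF minutes hold 17982 frames, so frame 32908 lies in block 1 (frames 17982–35963) with 14926 frames into that block.
The block's first minute is 1800 frames and the rest 1798 each; 14926 frames reaches minute 8, so 1 × 18 + 8 × 2 = 34 labels have been skipped so far.
Adding those back, label number 32908 + 34 = 32942 at 30 labels/s is 1098 s + 2 f = 0 h 18 min 18 s frame 2, i.e. 00:18:18;02.

00:18:18;02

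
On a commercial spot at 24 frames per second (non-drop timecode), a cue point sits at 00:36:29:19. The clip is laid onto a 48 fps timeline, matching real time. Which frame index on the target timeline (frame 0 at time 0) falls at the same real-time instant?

frame 105110

Source frame index: (0×3600 + 36×60 + 29) × 24 + 19 = 52555.
Real time: 52555 / (24) = 52555/24 s.
Target frame: (52555/24) × (48) = 105110.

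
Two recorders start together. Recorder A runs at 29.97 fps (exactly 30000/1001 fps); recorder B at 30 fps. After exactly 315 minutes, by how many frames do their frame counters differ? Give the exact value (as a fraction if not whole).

81000/143 frames

315 min = 18900 s.
A emits 30000/1001 × 18900 = 81000000/143 frames; B emits 30 × 18900 = 567000.
Difference = 81000/143 frames (≈ 566.4336); B is ahead of A.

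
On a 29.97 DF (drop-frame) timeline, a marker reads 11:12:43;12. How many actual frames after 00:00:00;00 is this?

As if non-drop at 30 labels/s: (11 × 3600 + 12 × 60 + 43) × 30 + 12 = 1210902.
Minute boundaries passed: 672; those not divisible by 10: 672 − 67 = 605; dropped labels = 2 × 605 = 1210.
Actual frame index = 1210902 − 1210 = 1209692.

1209692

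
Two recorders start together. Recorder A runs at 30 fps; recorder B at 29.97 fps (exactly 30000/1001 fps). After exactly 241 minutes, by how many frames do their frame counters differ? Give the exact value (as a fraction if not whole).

241 min = 14460 s.
A emits 30 × 14460 = 433800 frames; B emits 30000/1001 × 14460 = 433800000/1001.
Difference = 433800/1001 frames (≈ 433.3666); B is behind A.

433800/1001 frames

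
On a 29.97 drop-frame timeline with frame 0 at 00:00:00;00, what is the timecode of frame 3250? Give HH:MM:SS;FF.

Ten DF minutes hold 17982 frames, so frame 3250 lies in block 0 (frames 0–17981) with 3250 frames into that block.
The block's first minute is 1800 frames and the rest 1798 each; 3250 frames reaches minute 1, so 0 × 18 + 1 × 2 = 2 labels have been skipped so far.
Adding those back, label number 3250 + 2 = 3252 at 30 labels/s is 108 s + 12 f = 0 h 1 min 48 s frame 12, i.e. 00:01:48;12.

00:01:48;12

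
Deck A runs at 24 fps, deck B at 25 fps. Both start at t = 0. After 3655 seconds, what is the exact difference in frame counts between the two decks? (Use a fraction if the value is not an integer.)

3655 frames

A emits 24 × 3655 = 87720 frames; B emits 25 × 3655 = 91375.
Difference = 3655 frames; B is ahead of A.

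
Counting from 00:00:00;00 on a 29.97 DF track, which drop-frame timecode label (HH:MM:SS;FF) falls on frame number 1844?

00:01:01;16

Each 10-minute DF block holds 10 × 60 × 30 − 9 × 2 = 17982 frames. 1844 ÷ 17982 → 0 full blocks, remainder 1844.
Within the partial block the first minute is 1800 frames and each further minute 1798, so 1 further minute boundary passed. Total skipped labels = 18 × 0 + 2 × 1 = 2.
Non-drop label index = 1844 + 2 = 1846; at 30 labels/s that is 00:01:01:16, i.e. DF 00:01:01;16.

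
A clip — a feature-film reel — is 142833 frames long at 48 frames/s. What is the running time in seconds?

Running time = 142833 / (48) = 2975.6875 s.

2975.6875 seconds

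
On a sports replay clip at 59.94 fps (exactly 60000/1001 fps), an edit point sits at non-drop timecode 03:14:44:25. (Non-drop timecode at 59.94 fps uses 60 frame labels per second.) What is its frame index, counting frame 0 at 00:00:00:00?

Total seconds to the label: (3 × 3600 + 14 × 60 + 44) = 11684.
Frame index = 11684 × 60 + 25 = 701065.

frame 701065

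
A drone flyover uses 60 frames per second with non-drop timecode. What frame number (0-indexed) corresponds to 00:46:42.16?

frame 168136

Total seconds to the label: (0 × 3600 + 46 × 60 + 42) = 2802.
Frame index = 2802 × 60 + 16 = 168136.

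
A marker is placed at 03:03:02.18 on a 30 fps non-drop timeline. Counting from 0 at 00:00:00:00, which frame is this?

frame 329478

Total seconds to the label: (3 × 3600 + 3 × 60 + 2) = 10982.
Frame index = 10982 × 30 + 18 = 329478.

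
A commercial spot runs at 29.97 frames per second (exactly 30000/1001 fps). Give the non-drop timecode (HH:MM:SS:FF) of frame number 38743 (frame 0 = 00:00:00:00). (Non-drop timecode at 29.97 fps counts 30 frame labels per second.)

38743 ÷ 30 = 1291 full seconds, remainder 13 frames.
1291 s = 0 h 21 min 31 s.
Timecode: 00:21:31:13.

00:21:31:13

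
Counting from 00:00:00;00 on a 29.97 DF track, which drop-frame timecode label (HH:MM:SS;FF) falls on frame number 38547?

00:21:26;05

Each 10-minute DF block holds 10 × 60 × 30 − 9 × 2 = 17982 frames. 38547 ÷ 17982 → 2 full blocks, remainder 2583.
Within the partial block the first minute is 1800 frames and each further minute 1798, so 1 further minute boundary passed. Total skipped labels = 18 × 2 + 2 × 1 = 38.
Non-drop label index = 38547 + 38 = 38585; at 30 labels/s that is 00:21:26:05, i.e. DF 00:21:26;05.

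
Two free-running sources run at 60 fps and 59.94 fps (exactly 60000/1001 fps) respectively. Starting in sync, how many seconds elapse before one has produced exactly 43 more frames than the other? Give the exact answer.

43043/60 seconds

The gap grows by |60000/1001 − 60| = 60/1001 frames per second.
Time for a 43-frame gap: 43 ÷ (60/1001) = 43043/60 s.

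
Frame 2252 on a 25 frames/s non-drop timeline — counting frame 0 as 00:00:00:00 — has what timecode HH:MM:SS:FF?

00:01:30:02

2252 ÷ 25 = 90 full seconds, remainder 2 frames.
90 s = 0 h 1 min 30 s.
Timecode: 00:01:30:02.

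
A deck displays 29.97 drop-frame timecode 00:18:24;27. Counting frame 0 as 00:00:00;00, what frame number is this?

33113

As if non-drop at 30 labels/s: (0 × 3600 + 18 × 60 + 24) × 30 + 27 = 33147.
Minute boundaries passed: 18; those not divisible by 10: 18 − 1 = 17; dropped labels = 2 × 17 = 34.
Actual frame index = 33147 − 34 = 33113.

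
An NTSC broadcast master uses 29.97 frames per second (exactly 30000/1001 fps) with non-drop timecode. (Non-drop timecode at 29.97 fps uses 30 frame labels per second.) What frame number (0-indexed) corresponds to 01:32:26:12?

Total seconds to the label: (1 × 3600 + 32 × 60 + 26) = 5546.
Frame index = 5546 × 30 + 12 = 166392.

166392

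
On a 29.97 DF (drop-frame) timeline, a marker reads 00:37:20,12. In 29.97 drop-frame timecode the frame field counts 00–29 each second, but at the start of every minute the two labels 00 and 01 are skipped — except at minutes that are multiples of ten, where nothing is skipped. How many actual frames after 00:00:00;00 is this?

As if non-drop at 30 labels/s: (0 × 3600 + 37 × 60 + 20) × 30 + 12 = 67212.
Minute boundaries passed: 37; those not divisible by 10: 37 − 3 = 34; dropped labels = 2 × 34 = 68.
Actual frame index = 67212 − 68 = 67144.

67144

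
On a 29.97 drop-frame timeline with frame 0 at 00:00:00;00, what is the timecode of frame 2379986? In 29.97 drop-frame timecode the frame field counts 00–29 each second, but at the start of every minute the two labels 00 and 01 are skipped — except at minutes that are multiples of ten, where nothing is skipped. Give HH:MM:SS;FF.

22:03:32;08

Each 10-minute DF block holds 10 × 60 × 30 − 9 × 2 = 17982 frames. 2379986 ÷ 17982 → 132 full blocks, remainder 6362.
Within the partial block the first minute is 1800 frames and each further minute 1798, so 3 further minute boundaries passed. Total skipped labels = 18 × 132 + 2 × 3 = 2382.
Non-drop label index = 2379986 + 2382 = 2382368; at 30 labels/s that is 22:03:32:08, i.e. DF 22:03:32;08.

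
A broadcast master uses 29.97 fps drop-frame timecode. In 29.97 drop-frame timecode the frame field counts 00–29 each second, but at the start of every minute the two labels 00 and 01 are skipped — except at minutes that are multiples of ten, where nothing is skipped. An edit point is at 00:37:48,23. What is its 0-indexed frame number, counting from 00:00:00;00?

67995

As if non-drop at 30 labels/s: (0 × 3600 + 37 × 60 + 48) × 30 + 23 = 68063.
Minute boundaries passed: 37; those not divisible by 10: 37 − 3 = 34; dropped labels = 2 × 34 = 68.
Actual frame index = 68063 − 68 = 67995.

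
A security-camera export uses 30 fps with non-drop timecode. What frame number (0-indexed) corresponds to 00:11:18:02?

Total seconds to the label: (0 × 3600 + 11 × 60 + 18) = 678.
Frame index = 678 × 30 + 2 = 20342.

frame 20342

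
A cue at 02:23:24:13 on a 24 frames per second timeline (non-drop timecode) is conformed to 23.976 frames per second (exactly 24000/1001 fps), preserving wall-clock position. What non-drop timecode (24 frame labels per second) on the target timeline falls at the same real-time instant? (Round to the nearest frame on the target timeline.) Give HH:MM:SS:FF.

Source frame index: (2×3600 + 23×60 + 24) × 24 + 13 = 206509.
Real time: 206509 / (24) = 206509/24 s.
Target frame: (206509/24) × (24000/1001) = 206509000/1001 ≈ 206302.697 → 206303.
At 24 labels/s: frame 206303 → 02:23:15:23.

02:23:15:23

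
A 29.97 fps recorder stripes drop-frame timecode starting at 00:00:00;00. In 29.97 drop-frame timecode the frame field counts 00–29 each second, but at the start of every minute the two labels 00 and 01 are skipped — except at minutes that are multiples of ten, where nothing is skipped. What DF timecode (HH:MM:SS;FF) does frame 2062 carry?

00:01:08;24

Each 10-minute DF block holds 10 × 60 × 30 − 9 × 2 = 17982 frames. 2062 ÷ 17982 → 0 full blocks, remainder 2062.
Within the partial block the first minute is 1800 frames and each further minute 1798, so 1 further minute boundary passed. Total skipped labels = 18 × 0 + 2 × 1 = 2.
Non-drop label index = 2062 + 2 = 2064; at 30 labels/s that is 00:01:08:24, i.e. DF 00:01:08;24.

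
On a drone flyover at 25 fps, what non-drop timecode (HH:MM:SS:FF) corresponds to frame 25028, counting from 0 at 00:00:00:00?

00:16:41:03

25028 ÷ 25 = 1001 full seconds, remainder 3 frames.
1001 s = 0 h 16 min 41 s.
Timecode: 00:16:41:03.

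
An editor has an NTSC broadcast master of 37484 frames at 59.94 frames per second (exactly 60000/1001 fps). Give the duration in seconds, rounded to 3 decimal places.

625.358 seconds

Running time = 37484 × 1001/60000 = 9380371/15000 s ≈ 625.358 s.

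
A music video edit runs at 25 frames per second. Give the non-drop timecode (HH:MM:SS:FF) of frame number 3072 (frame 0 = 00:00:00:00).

3072 ÷ 25 = 122 full seconds, remainder 22 frames.
122 s = 0 h 2 min 2 s.
Timecode: 00:02:02:22.

00:02:02:22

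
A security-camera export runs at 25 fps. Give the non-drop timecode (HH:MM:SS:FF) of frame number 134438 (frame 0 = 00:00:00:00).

01:29:37:13

134438 ÷ 25 = 5377 full seconds, remainder 13 frames.
5377 s = 1 h 29 min 37 s.
Timecode: 01:29:37:13.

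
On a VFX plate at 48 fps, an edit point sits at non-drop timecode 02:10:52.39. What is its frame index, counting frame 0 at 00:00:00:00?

frame 376935

Total seconds to the label: (2 × 3600 + 10 × 60 + 52) = 7852.
Frame index = 7852 × 48 + 39 = 376935.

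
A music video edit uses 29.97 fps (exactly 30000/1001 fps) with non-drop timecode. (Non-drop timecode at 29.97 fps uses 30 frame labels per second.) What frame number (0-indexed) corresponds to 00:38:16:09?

frame 68889

Total seconds to the label: (0 × 3600 + 38 × 60 + 16) = 2296.
Frame index = 2296 × 30 + 9 = 68889.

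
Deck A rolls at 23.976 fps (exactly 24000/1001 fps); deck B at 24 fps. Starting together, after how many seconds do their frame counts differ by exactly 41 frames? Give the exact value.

41041/24 seconds

The gap grows by |24 − 24000/1001| = 24/1001 frames per second.
Time for a 41-frame gap: 41 ÷ (24/1001) = 41041/24 s.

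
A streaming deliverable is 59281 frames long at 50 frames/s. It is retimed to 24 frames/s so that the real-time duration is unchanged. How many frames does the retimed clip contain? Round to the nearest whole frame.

Frames at target rate = 59281 × (24) / (50) = 711372/25 ≈ 28454.880.
Nearest whole frame: 28455.

28455 frames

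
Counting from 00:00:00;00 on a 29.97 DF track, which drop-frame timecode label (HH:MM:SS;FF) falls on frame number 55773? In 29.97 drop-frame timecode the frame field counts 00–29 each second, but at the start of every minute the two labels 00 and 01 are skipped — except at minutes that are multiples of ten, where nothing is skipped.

Ten DF minutes hold 17982 frames, so frame 55773 lies in block 3 (frames 53946–71927) with 1827 frames into that block.
The block's first minute is 1800 frames and the rest 1798 each; 1827 frames reaches minute 1, so 3 × 18 + 1 × 2 = 56 labels have been skipped so far.
Adding those back, label number 55773 + 56 = 55829 at 30 labels/s is 1860 s + 29 f = 0 h 31 min 0 s frame 29, i.e. 00:31:00;29.

00:31:00;29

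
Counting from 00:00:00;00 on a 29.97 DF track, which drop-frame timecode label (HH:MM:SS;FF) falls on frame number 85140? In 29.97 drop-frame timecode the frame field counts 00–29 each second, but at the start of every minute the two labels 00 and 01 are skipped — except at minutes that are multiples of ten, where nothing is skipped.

Each 10-minute DF block holds 10 × 60 × 30 − 9 × 2 = 17982 frames. 85140 ÷ 17982 → 4 full blocks, remainder 13212.
Within the partial block the first minute is 1800 frames and each further minute 1798, so 7 further minute boundaries passed. Total skipped labels = 18 × 4 + 2 × 7 = 86.
Non-drop label index = 85140 + 86 = 85226; at 30 labels/s that is 00:47:20:26, i.e. DF 00:47:20;26.

00:47:20;26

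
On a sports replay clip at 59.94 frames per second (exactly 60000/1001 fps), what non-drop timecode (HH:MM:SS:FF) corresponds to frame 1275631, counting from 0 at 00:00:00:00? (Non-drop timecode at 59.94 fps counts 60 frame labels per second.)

1275631 ÷ 60 = 21260 full seconds, remainder 31 frames.
21260 s = 5 h 54 min 20 s.
Timecode: 05:54:20:31.

05:54:20:31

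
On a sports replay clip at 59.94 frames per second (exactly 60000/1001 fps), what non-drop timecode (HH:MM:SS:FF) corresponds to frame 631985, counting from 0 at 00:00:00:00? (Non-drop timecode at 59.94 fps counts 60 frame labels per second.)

02:55:33:05

631985 ÷ 60 = 10533 full seconds, remainder 5 frames.
10533 s = 2 h 55 min 33 s.
Timecode: 02:55:33:05.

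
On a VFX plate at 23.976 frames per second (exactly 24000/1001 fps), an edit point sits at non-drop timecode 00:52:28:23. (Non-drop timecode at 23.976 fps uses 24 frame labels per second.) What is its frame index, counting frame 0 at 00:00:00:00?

Total seconds to the label: (0 × 3600 + 52 × 60 + 28) = 3148.
Frame index = 3148 × 24 + 23 = 75575.

75575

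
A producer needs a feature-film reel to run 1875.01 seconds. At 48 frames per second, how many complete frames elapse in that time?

Frames = 1875.01 × 48 = 2250012/25 ≈ 90000.4800.
Complete frames: 90000.

90000 frames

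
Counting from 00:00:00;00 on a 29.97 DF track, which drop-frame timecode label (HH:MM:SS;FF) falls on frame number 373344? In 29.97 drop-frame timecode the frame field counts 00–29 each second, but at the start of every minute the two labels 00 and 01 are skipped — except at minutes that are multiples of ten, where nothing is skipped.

03:27:37;08

Each 10-minute DF block holds 10 × 60 × 30 − 9 × 2 = 17982 frames. 373344 ÷ 17982 → 20 full blocks, remainder 13704.
Within the partial block the first minute is 1800 frames and each further minute 1798, so 7 further minute boundaries passed. Total skipped labels = 18 × 20 + 2 × 7 = 374.
Non-drop label index = 373344 + 374 = 373718; at 30 labels/s that is 03:27:37:08, i.e. DF 03:27:37;08.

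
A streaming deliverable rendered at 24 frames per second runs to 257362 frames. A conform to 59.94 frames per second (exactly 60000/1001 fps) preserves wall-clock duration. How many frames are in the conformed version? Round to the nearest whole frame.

Frames at target rate = 257362 × (60000/1001) / (24) = 91915000/143 ≈ 642762.238.
Nearest whole frame: 642762.

642762 frames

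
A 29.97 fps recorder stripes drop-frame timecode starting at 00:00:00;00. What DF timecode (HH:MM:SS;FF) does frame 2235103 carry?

20:42:57;29

Ten DF minutes hold 17982 frames, so frame 2235103 lies in block 124 (frames 2229768–2247749) with 5335 frames into that block.
The block's first minute is 1800 frames and the rest 1798 each; 5335 frames reaches minute 2, so 124 × 18 + 2 × 2 = 2236 labels have been skipped so far.
Adding those back, label number 2235103 + 2236 = 2237339 at 30 labels/s is 74577 s + 29 f = 20 h 42 min 57 s frame 29, i.e. 20:42:57;29.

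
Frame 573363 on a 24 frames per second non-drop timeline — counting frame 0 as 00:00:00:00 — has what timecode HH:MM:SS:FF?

573363 ÷ 24 = 23890 full seconds, remainder 3 frames.
23890 s = 6 h 38 min 10 s.
Timecode: 06:38:10:03.

06:38:10:03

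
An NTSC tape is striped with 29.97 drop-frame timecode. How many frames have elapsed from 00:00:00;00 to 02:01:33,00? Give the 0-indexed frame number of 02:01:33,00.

218572

Complete 10-minute blocks: 12, each 17982 frames → 215784.
Remaining 1 whole minute in the current block: 1800 + 0 × 1798 = 1800 frames.
Within the current minute: 33 × 30 + 0 − 2 = 988 (labels ;00/;01 skipped at this minute). Total = 215784 + 1800 + 988 = 218572.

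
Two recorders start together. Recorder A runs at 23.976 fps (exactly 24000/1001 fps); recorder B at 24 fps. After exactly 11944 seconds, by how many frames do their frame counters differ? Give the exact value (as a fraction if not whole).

A emits 24000/1001 × 11944 = 286656000/1001 frames; B emits 24 × 11944 = 286656.
Difference = 286656/1001 frames (≈ 286.3696); B is ahead of A.

286656/1001 frames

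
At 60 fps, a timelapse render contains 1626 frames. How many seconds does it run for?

Running time = 1626 / (60) = 27.1 s.

27.1 seconds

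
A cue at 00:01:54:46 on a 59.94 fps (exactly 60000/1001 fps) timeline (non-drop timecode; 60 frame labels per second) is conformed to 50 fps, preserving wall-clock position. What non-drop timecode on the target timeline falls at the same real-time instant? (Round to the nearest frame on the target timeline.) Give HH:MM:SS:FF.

00:01:54:44

Source frame index: (0×3600 + 1×60 + 54) × 60 + 46 = 6886.
Real time: 6886 / (60000/1001) = 3446443/30000 s.
Target frame: (3446443/30000) × (50) = 3446443/600 ≈ 5744.072 → 5744.
At 50 labels/s: frame 5744 → 00:01:54:44.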